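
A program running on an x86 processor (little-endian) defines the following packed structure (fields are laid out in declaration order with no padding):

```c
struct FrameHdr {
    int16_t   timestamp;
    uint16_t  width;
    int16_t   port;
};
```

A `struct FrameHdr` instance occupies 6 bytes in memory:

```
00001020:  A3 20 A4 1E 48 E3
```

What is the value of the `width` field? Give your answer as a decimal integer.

`width` follows `timestamp` (2 bytes), so it starts at byte offset 2 and occupies 2 bytes.
Bytes at offsets 2..3: A4 1E.
In little-endian order the low byte comes first in memory.
Reassemble most-significant byte first: 1E A4 → 0x1EA4.
0x1EA4 = 7844.

7844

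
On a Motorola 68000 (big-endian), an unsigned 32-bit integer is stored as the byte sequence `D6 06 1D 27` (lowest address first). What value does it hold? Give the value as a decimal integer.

3590724903

In big-endian order the high byte comes first in memory.
The bytes are already most-significant first: 0xD6061D27.
0xD6061D27 = 3590724903.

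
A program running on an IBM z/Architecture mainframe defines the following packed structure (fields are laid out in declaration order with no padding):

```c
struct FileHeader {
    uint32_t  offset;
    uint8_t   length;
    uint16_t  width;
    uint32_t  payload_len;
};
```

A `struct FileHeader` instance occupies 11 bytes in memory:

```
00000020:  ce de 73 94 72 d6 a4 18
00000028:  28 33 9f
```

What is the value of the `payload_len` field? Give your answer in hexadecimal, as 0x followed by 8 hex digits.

`payload_len` follows `offset` (4 B), `length` (1 B), `width` (2 B), so it starts at offset 4 + 1 + 2 = 7 and occupies 4 bytes.
Bytes at offsets 7..10: 18 28 33 9F.
In big-endian order the high byte comes first in memory.
The bytes are already most-significant first: 0x1828339F.

0x1828339F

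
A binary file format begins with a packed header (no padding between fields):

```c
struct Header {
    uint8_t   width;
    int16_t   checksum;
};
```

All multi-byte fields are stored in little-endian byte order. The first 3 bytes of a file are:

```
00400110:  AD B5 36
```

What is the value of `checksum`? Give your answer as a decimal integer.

14005

`checksum` follows `width` (1 byte), so it starts at byte offset 1 and occupies 2 bytes.
Bytes at offsets 1..2: B5 36.
In little-endian order the low byte comes first in memory.
Reassemble most-significant byte first: 36 B5 → 0x36B5.
0x36B5 = 14005.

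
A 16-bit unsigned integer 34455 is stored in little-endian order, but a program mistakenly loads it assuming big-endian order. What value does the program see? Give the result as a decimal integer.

38790

34455 in 16-bit hexadecimal is 0x8697.
Stored little-endian, the bytes at ascending addresses are 97 86.
Read back as big-endian, the last byte is least significant, giving 0x9786.
0x9786 = 38790.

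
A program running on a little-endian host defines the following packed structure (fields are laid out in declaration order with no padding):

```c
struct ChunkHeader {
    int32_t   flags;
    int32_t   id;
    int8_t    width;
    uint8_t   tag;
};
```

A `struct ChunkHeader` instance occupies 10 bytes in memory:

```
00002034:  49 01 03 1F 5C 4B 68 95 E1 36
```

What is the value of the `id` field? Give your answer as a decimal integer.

-1788327076

`id` follows `flags` (4 bytes), so it starts at byte offset 4 and occupies 4 bytes.
Bytes at offsets 4..7: 5C 4B 68 95.
Little-endian: lowest address holds the least-significant byte.
Reassemble most-significant byte first: 95 68 4B 5C → 0x95684B5C.
Top bit is set, so as a signed 32-bit value this is 0x95684B5C − 2^32 = -1788327076.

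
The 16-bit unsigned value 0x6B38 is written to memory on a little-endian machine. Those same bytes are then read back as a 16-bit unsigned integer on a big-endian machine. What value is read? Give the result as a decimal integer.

Stored little-endian, the bytes at ascending addresses are 38 6B.
Read back as big-endian, the last byte is least significant, giving 0x386B.
0x386B = 14443.

14443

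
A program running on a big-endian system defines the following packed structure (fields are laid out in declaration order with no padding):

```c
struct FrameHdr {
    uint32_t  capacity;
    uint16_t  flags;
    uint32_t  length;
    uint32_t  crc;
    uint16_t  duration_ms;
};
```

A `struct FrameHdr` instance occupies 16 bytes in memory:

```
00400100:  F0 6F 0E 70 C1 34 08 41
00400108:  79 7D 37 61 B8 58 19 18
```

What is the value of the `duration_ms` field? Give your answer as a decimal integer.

6424

`duration_ms` follows `capacity` (4 B), `flags` (2 B), `length` (4 B), `crc` (4 B), so it starts at offset 4 + 2 + 4 + 4 = 14 and occupies 2 bytes.
Bytes at offsets 14..15: 19 18.
Big-endian stores the most-significant byte at the lowest address.
The bytes are already most-significant first: 0x1918.
0x1918 = 6424.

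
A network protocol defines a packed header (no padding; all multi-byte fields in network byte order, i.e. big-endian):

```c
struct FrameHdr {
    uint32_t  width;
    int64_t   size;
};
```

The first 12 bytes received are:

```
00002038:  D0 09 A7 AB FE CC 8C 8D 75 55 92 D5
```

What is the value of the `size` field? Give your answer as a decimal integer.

-86539753640062251

`size` follows `width` (4 bytes), so it starts at byte offset 4 and occupies 8 bytes.
Bytes at offsets 4..11: FE CC 8C 8D 75 55 92 D5.
In big-endian order the high byte comes first in memory.
The bytes are already most-significant first: 0xFECC8C8D755592D5.
Top bit is set, so as a signed 64-bit value this is 0xFECC8C8D755592D5 − 2^64 = -86539753640062251.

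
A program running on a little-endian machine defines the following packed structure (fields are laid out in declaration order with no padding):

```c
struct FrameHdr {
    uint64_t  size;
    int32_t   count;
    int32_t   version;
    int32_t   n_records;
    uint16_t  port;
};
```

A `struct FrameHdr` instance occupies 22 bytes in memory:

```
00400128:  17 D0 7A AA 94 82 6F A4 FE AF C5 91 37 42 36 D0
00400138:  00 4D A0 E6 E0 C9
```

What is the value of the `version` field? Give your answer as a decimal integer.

`version` follows `size` (8 B), `count` (4 B), so it starts at offset 8 + 4 = 12 and occupies 4 bytes.
Bytes at offsets 12..15: 37 42 36 D0.
Little-endian stores the least-significant byte at the lowest address.
Reassemble most-significant byte first: D0 36 42 37 → 0xD0364237.
Top bit is set, so as a signed 32-bit value this is 0xD0364237 − 2^32 = -801750473.

-801750473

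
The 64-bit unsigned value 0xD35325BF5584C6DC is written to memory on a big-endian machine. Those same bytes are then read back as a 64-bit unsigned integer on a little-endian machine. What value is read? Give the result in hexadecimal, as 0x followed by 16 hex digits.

Stored big-endian, the bytes at ascending addresses are D3 53 25 BF 55 84 C6 DC.
Read back as little-endian, the first byte is least significant, giving 0xDCC68455BF2553D3.

0xDCC68455BF2553D3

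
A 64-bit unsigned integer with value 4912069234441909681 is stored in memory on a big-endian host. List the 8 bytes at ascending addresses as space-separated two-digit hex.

4912069234441909681 in hexadecimal, padded to 64 bits, is 0x442B2CF18708F5B1.
Split into bytes (most-significant first): 44 2B 2C F1 87 08 F5 B1.
Big-endian: lowest address holds the most-significant byte.
So the memory order matches the most-significant-first order: 44 2B 2C F1 87 08 F5 B1.

44 2B 2C F1 87 08 F5 B1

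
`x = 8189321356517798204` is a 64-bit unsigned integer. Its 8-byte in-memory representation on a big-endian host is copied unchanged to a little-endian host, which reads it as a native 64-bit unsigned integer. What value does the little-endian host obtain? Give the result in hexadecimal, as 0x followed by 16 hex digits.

8189321356517798204 in 64-bit hexadecimal is 0x71A6506286C3713C.
Stored big-endian, the bytes at ascending addresses are 71 A6 50 62 86 C3 71 3C.
Read back as little-endian, the first byte is least significant, giving 0x3C71C3866250A671.

0x3C71C3866250A671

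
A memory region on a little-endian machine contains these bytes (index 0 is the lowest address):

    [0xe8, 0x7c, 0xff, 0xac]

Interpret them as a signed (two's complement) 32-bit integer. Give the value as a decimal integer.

-1392542488

Little-endian stores the least-significant byte at the lowest address.
Reassemble most-significant byte first: AC FF 7C E8 → 0xACFF7CE8.
Top bit is set, so as a signed 32-bit value this is 0xACFF7CE8 − 2^32 = -1392542488.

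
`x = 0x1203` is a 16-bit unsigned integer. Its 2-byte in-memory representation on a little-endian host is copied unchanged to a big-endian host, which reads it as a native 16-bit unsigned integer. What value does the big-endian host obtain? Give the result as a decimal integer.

Stored little-endian, the bytes at ascending addresses are 03 12.
Read back as big-endian, the last byte is least significant, giving 0x0312.
0x0312 = 786.

786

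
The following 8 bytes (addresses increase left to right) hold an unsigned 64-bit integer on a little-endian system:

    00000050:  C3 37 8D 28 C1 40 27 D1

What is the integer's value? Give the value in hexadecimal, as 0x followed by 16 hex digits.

0xD12740C1288D37C3

Little-endian stores the least-significant byte at the lowest address.
Reassemble most-significant byte first: D1 27 40 C1 28 8D 37 C3 → 0xD12740C1288D37C3.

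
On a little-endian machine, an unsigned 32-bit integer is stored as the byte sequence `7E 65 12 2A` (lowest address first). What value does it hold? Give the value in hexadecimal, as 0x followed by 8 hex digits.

Little-endian stores the least-significant byte at the lowest address.
Reassemble most-significant byte first: 2A 12 65 7E → 0x2A12657E.

0x2A12657E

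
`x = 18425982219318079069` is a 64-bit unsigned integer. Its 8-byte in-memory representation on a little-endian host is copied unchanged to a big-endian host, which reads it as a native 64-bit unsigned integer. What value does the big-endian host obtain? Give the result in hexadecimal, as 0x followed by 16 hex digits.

0x5D2E1E14343DB6FF

18425982219318079069 in 64-bit hexadecimal is 0xFFB63D34141E2E5D.
Stored little-endian, the bytes at ascending addresses are 5D 2E 1E 14 34 3D B6 FF.
Read back as big-endian, the last byte is least significant, giving 0x5D2E1E14343DB6FF.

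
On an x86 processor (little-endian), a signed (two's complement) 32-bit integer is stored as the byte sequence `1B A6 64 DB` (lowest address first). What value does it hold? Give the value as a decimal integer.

-614160869

In little-endian order the low byte comes first in memory.
Reassemble most-significant byte first: DB 64 A6 1B → 0xDB64A61B.
Top bit is set, so as a signed 32-bit value this is 0xDB64A61B − 2^32 = -614160869.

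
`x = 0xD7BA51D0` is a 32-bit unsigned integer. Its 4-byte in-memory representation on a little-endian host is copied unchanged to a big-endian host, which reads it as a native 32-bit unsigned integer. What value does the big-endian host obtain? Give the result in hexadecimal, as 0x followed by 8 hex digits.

0xD051BAD7

Stored little-endian, the bytes at ascending addresses are D0 51 BA D7.
Read back as big-endian, the last byte is least significant, giving 0xD051BAD7.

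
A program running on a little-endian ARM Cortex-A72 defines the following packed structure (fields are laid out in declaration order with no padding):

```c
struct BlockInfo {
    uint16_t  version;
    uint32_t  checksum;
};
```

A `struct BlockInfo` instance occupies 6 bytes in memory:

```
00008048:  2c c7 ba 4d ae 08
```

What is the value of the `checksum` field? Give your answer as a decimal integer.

145640890

`checksum` follows `version` (2 bytes), so it starts at byte offset 2 and occupies 4 bytes.
Bytes at offsets 2..5: BA 4D AE 08.
In little-endian order the low byte comes first in memory.
Reassemble most-significant byte first: 08 AE 4D BA → 0x08AE4DBA.
0x08AE4DBA = 145640890.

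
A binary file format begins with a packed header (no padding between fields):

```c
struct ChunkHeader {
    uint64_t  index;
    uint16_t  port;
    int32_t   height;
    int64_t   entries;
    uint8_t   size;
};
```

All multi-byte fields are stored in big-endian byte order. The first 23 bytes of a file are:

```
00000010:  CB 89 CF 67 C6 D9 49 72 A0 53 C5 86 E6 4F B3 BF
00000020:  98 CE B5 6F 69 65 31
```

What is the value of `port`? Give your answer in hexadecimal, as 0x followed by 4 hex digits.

`port` follows `index` (8 bytes), so it starts at byte offset 8 and occupies 2 bytes.
Bytes at offsets 8..9: A0 53.
Big-endian: lowest address holds the most-significant byte.
The bytes are already most-significant first: 0xA053.

0xA053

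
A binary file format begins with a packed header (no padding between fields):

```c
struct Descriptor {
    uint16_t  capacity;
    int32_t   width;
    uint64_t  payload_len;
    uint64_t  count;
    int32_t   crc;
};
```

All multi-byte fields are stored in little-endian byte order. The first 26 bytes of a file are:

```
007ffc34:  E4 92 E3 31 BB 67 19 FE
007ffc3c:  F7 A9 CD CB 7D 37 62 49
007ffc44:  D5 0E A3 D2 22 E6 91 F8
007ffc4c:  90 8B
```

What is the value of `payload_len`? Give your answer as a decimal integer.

`payload_len` follows `capacity` (2 B), `width` (4 B), so it starts at offset 2 + 4 = 6 and occupies 8 bytes.
Bytes at offsets 6..13: 19 FE F7 A9 CD CB 7D 37.
Little-endian stores the least-significant byte at the lowest address.
Reassemble most-significant byte first: 37 7D CB CD A9 F7 FE 19 → 0x377DCBCDA9F7FE19.
0x377DCBCDA9F7FE19 = 3998576128355204633.

3998576128355204633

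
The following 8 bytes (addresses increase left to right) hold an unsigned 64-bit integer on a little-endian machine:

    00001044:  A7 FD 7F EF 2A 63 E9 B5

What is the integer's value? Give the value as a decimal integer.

13108117226496458151

Little-endian: lowest address holds the least-significant byte.
Reassemble most-significant byte first: B5 E9 63 2A EF 7F FD A7 → 0xB5E9632AEF7FFDA7.
0xB5E9632AEF7FFDA7 = 13108117226496458151.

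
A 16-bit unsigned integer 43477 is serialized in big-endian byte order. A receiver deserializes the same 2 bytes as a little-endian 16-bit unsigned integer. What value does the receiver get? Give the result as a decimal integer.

54697

43477 in 16-bit hexadecimal is 0xA9D5.
Stored big-endian, the bytes at ascending addresses are A9 D5.
Read back as little-endian, the first byte is least significant, giving 0xD5A9.
0xD5A9 = 54697.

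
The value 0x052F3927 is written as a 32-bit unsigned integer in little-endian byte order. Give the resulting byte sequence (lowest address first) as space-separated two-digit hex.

Split into bytes (most-significant first): 05 2F 39 27.
In little-endian order the low byte comes first in memory.
So at ascending addresses the bytes are 27 39 2F 05.

27 39 2F 05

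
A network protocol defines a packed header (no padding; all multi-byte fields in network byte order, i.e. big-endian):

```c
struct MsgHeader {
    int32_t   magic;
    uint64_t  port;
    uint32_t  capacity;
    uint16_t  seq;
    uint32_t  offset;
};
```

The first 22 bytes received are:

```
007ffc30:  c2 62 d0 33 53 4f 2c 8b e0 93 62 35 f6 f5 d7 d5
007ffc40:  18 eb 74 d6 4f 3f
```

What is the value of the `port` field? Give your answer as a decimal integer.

6003065807587992117

`port` follows `magic` (4 bytes), so it starts at byte offset 4 and occupies 8 bytes.
Bytes at offsets 4..11: 53 4F 2C 8B E0 93 62 35.
In big-endian order the high byte comes first in memory.
The bytes are already most-significant first: 0x534F2C8BE0936235.
0x534F2C8BE0936235 = 6003065807587992117.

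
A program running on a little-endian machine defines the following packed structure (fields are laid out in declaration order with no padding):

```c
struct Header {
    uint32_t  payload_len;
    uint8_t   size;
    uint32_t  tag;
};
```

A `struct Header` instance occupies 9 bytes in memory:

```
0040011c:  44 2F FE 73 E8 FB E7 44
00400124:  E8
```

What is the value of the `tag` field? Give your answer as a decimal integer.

`tag` follows `payload_len` (4 B), `size` (1 B), so it starts at offset 4 + 1 = 5 and occupies 4 bytes.
Bytes at offsets 5..8: FB E7 44 E8.
In little-endian order the low byte comes first in memory.
Reassemble most-significant byte first: E8 44 E7 FB → 0xE844E7FB.
0xE844E7FB = 3896829947.

3896829947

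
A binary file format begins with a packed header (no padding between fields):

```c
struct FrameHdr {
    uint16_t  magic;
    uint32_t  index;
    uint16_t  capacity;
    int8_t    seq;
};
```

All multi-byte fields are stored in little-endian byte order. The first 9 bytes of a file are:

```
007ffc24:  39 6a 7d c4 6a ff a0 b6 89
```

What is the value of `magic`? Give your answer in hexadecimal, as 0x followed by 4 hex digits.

`magic` is the first field, at byte offset 0, occupying 2 bytes.
Bytes at offsets 0..1: 39 6A.
Little-endian stores the least-significant byte at the lowest address.
Reassemble most-significant byte first: 6A 39 → 0x6A39.

0x6A39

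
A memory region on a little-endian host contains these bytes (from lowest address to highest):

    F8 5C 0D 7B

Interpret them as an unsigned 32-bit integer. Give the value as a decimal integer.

Little-endian: lowest address holds the least-significant byte.
Reassemble most-significant byte first: 7B 0D 5C F8 → 0x7B0D5CF8.
0x7B0D5CF8 = 2064473336.

2064473336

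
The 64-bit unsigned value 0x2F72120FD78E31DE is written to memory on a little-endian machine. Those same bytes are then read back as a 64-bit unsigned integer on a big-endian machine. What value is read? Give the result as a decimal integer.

Stored little-endian, the bytes at ascending addresses are DE 31 8E D7 0F 12 72 2F.
Read back as big-endian, the last byte is least significant, giving 0xDE318ED70F12722F.
0xDE318ED70F12722F = 16010735204600803887.

16010735204600803887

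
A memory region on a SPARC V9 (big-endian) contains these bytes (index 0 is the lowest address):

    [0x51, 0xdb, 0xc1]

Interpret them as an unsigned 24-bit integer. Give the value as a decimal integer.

In big-endian order the high byte comes first in memory.
The bytes are already most-significant first: 0x51DBC1.
0x51DBC1 = 5364673.

5364673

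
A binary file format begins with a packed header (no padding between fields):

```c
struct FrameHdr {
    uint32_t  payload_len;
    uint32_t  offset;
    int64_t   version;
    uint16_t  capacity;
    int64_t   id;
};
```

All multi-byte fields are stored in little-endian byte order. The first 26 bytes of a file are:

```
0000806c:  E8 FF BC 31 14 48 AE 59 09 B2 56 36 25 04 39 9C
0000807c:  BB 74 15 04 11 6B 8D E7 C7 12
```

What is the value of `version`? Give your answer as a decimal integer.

-7189710772248333815

`version` follows `payload_len` (4 B), `offset` (4 B), so it starts at offset 4 + 4 = 8 and occupies 8 bytes.
Bytes at offsets 8..15: 09 B2 56 36 25 04 39 9C.
Little-endian: lowest address holds the least-significant byte.
Reassemble most-significant byte first: 9C 39 04 25 36 56 B2 09 → 0x9C3904253656B209.
Top bit is set, so as a signed 64-bit value this is 0x9C3904253656B209 − 2^64 = -7189710772248333815.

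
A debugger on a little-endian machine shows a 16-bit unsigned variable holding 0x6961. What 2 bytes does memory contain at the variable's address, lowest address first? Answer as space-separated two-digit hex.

61 69

Split into bytes (most-significant first): 69 61.
Little-endian: lowest address holds the least-significant byte.
So at ascending addresses the bytes are 61 69.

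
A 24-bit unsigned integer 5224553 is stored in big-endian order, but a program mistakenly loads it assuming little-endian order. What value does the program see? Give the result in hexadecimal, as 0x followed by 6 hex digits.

5224553 in 24-bit hexadecimal is 0x4FB869.
Stored big-endian, the bytes at ascending addresses are 4F B8 69.
Read back as little-endian, the first byte is least significant, giving 0x69B84F.

0x69B84F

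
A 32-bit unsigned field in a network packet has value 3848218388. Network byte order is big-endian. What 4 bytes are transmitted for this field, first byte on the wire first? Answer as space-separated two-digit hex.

E5 5F 27 14

3848218388 in hexadecimal, padded to 32 bits, is 0xE55F2714.
Split into bytes (most-significant first): E5 5F 27 14.
Big-endian: lowest address holds the most-significant byte.
So the memory order matches the most-significant-first order: E5 5F 27 14.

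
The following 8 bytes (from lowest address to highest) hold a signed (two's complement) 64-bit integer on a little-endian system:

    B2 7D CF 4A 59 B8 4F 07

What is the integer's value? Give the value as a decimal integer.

526842375072349618

Little-endian stores the least-significant byte at the lowest address.
Reassemble most-significant byte first: 07 4F B8 59 4A CF 7D B2 → 0x074FB8594ACF7DB2.
0x074FB8594ACF7DB2 = 526842375072349618.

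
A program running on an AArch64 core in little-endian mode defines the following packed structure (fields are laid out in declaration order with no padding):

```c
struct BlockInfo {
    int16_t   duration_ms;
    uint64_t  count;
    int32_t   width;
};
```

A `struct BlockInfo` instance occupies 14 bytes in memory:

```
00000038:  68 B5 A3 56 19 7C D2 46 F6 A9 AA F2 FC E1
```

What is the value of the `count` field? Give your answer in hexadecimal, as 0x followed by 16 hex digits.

0xA9F646D27C1956A3

`count` follows `duration_ms` (2 bytes), so it starts at byte offset 2 and occupies 8 bytes.
Bytes at offsets 2..9: A3 56 19 7C D2 46 F6 A9.
Little-endian stores the least-significant byte at the lowest address.
Reassemble most-significant byte first: A9 F6 46 D2 7C 19 56 A3 → 0xA9F646D27C1956A3.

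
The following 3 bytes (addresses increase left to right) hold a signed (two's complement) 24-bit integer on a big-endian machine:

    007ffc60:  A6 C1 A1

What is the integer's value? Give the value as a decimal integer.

-5848671

In big-endian order the high byte comes first in memory.
The bytes are already most-significant first: 0xA6C1A1.
Top bit is set, so as a signed 24-bit value this is 0xA6C1A1 − 2^24 = -5848671.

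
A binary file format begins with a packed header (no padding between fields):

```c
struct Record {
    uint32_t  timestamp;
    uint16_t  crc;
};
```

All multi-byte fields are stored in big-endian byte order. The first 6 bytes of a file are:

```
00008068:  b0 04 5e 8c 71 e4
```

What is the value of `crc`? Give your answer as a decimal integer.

`crc` follows `timestamp` (4 bytes), so it starts at byte offset 4 and occupies 2 bytes.
Bytes at offsets 4..5: 71 E4.
Big-endian stores the most-significant byte at the lowest address.
The bytes are already most-significant first: 0x71E4.
0x71E4 = 29156.

29156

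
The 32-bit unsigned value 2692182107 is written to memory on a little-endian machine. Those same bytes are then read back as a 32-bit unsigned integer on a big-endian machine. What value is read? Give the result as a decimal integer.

2692182107 in 32-bit hexadecimal is 0xA077705B.
Stored little-endian, the bytes at ascending addresses are 5B 70 77 A0.
Read back as big-endian, the last byte is least significant, giving 0x5B7077A0.
0x5B7077A0 = 1534097312.

1534097312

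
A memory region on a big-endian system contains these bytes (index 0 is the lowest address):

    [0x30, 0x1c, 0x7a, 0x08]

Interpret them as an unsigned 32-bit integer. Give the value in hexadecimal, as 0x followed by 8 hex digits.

In big-endian order the high byte comes first in memory.
The bytes are already most-significant first: 0x301C7A08.

0x301C7A08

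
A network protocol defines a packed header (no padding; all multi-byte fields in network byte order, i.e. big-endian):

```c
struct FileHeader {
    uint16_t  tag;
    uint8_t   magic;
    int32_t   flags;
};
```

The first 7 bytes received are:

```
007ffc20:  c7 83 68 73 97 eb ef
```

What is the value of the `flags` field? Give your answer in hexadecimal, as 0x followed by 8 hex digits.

0x7397EBEF

`flags` follows `tag` (2 B), `magic` (1 B), so it starts at offset 2 + 1 = 3 and occupies 4 bytes.
Bytes at offsets 3..6: 73 97 EB EF.
In big-endian order the high byte comes first in memory.
The bytes are already most-significant first: 0x7397EBEF.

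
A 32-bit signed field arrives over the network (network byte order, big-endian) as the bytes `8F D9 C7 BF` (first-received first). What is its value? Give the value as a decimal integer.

-1881552961

Big-endian stores the most-significant byte at the lowest address.
The bytes are already most-significant first: 0x8FD9C7BF.
Top bit is set, so as a signed 32-bit value this is 0x8FD9C7BF − 2^32 = -1881552961.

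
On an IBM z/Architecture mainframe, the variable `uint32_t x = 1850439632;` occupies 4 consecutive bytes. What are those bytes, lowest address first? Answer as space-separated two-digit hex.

1850439632 in hexadecimal, padded to 32 bits, is 0x6E4B77D0.
Split into bytes (most-significant first): 6E 4B 77 D0.
In big-endian order the high byte comes first in memory.
So the memory order matches the most-significant-first order: 6E 4B 77 D0.

6E 4B 77 D0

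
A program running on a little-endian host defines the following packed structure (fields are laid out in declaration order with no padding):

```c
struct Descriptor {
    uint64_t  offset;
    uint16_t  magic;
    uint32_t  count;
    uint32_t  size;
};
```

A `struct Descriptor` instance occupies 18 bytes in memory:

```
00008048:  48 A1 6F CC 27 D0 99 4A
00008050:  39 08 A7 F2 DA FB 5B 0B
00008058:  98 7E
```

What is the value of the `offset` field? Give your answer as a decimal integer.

5375556499595567432

`offset` is the first field, at byte offset 0, occupying 8 bytes.
Bytes at offsets 0..7: 48 A1 6F CC 27 D0 99 4A.
Little-endian: lowest address holds the least-significant byte.
Reassemble most-significant byte first: 4A 99 D0 27 CC 6F A1 48 → 0x4A99D027CC6FA148.
0x4A99D027CC6FA148 = 5375556499595567432.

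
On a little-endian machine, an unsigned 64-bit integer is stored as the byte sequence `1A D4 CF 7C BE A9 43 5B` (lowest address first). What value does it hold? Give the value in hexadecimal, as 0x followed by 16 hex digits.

0x5B43A9BE7CCFD41A

Little-endian stores the least-significant byte at the lowest address.
Reassemble most-significant byte first: 5B 43 A9 BE 7C CF D4 1A → 0x5B43A9BE7CCFD41A.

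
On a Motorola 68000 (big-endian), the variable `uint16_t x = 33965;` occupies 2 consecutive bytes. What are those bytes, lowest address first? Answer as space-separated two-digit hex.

33965 in hexadecimal, padded to 16 bits, is 0x84AD.
Split into bytes (most-significant first): 84 AD.
In big-endian order the high byte comes first in memory.
So the memory order matches the most-significant-first order: 84 AD.

84 AD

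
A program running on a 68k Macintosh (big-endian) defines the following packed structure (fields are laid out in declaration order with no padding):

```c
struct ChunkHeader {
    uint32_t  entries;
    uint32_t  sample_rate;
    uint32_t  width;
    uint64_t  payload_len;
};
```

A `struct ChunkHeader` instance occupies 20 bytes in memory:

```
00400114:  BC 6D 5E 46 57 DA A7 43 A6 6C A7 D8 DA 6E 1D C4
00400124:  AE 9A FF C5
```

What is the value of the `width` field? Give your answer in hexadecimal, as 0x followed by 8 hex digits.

0xA66CA7D8

`width` follows `entries` (4 B), `sample_rate` (4 B), so it starts at offset 4 + 4 = 8 and occupies 4 bytes.
Bytes at offsets 8..11: A6 6C A7 D8.
Big-endian stores the most-significant byte at the lowest address.
The bytes are already most-significant first: 0xA66CA7D8.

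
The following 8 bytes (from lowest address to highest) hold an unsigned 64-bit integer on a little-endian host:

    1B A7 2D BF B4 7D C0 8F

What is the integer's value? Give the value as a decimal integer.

10358417358207166235

In little-endian order the low byte comes first in memory.
Reassemble most-significant byte first: 8F C0 7D B4 BF 2D A7 1B → 0x8FC07DB4BF2DA71B.
0x8FC07DB4BF2DA71B = 10358417358207166235.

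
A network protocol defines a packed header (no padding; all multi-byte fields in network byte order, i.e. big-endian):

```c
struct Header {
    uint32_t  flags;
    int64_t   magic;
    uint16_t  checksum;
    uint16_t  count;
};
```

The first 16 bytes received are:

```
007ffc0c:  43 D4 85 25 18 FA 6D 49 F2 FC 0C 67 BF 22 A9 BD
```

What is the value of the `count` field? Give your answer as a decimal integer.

43453

`count` follows `flags` (4 B), `magic` (8 B), `checksum` (2 B), so it starts at offset 4 + 8 + 2 = 14 and occupies 2 bytes.
Bytes at offsets 14..15: A9 BD.
Big-endian stores the most-significant byte at the lowest address.
The bytes are already most-significant first: 0xA9BD.
0xA9BD = 43453.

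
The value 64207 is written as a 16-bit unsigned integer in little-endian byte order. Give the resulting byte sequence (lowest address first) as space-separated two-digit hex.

CF FA

64207 in hexadecimal, padded to 16 bits, is 0xFACF.
Split into bytes (most-significant first): FA CF.
In little-endian order the low byte comes first in memory.
So at ascending addresses the bytes are CF FA.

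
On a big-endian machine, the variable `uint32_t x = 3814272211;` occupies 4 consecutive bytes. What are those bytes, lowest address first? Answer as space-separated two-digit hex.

E3 59 2C D3

3814272211 in hexadecimal, padded to 32 bits, is 0xE3592CD3.
Split into bytes (most-significant first): E3 59 2C D3.
Big-endian stores the most-significant byte at the lowest address.
So the memory order matches the most-significant-first order: E3 59 2C D3.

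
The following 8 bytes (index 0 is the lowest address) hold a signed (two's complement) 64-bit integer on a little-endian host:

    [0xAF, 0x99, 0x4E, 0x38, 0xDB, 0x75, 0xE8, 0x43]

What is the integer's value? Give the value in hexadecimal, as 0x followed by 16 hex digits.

0x43E875DB384E99AF

In little-endian order the low byte comes first in memory.
Reassemble most-significant byte first: 43 E8 75 DB 38 4E 99 AF → 0x43E875DB384E99AF.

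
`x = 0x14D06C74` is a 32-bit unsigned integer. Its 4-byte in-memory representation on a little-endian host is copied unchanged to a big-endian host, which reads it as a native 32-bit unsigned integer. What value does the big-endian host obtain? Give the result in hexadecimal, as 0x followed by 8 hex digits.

0x746CD014

Stored little-endian, the bytes at ascending addresses are 74 6C D0 14.
Read back as big-endian, the last byte is least significant, giving 0x746CD014.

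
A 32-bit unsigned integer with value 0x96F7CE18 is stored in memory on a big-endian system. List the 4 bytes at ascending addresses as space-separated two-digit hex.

96 F7 CE 18

Split into bytes (most-significant first): 96 F7 CE 18.
Big-endian stores the most-significant byte at the lowest address.
So the memory order matches the most-significant-first order: 96 F7 CE 18.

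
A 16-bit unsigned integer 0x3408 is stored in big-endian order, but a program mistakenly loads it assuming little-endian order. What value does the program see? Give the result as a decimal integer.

Stored big-endian, the bytes at ascending addresses are 34 08.
Read back as little-endian, the first byte is least significant, giving 0x0834.
0x0834 = 2100.

2100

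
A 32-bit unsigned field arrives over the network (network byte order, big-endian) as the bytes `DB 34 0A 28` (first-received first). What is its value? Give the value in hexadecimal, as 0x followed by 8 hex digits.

Big-endian: lowest address holds the most-significant byte.
The bytes are already most-significant first: 0xDB340A28.

0xDB340A28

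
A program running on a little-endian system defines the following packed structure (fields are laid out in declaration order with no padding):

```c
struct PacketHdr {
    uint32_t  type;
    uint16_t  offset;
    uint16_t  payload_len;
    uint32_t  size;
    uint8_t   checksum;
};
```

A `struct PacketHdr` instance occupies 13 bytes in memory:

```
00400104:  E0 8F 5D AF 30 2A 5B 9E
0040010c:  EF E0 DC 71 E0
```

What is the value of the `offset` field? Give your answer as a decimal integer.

10800

`offset` follows `type` (4 bytes), so it starts at byte offset 4 and occupies 2 bytes.
Bytes at offsets 4..5: 30 2A.
In little-endian order the low byte comes first in memory.
Reassemble most-significant byte first: 2A 30 → 0x2A30.
0x2A30 = 10800.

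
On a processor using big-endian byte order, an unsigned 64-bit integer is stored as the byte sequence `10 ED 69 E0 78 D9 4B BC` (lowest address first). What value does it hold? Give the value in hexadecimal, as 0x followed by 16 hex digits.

0x10ED69E078D94BBC

Big-endian stores the most-significant byte at the lowest address.
The bytes are already most-significant first: 0x10ED69E078D94BBC.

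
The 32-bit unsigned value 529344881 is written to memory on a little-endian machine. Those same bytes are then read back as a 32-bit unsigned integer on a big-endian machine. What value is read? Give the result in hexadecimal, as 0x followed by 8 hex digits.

0x71298D1F

529344881 in 32-bit hexadecimal is 0x1F8D2971.
Stored little-endian, the bytes at ascending addresses are 71 29 8D 1F.
Read back as big-endian, the last byte is least significant, giving 0x71298D1F.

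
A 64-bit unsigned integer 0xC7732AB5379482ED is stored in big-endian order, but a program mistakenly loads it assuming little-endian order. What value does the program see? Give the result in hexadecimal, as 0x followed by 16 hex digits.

Stored big-endian, the bytes at ascending addresses are C7 73 2A B5 37 94 82 ED.
Read back as little-endian, the first byte is least significant, giving 0xED829437B52A73C7.

0xED829437B52A73C7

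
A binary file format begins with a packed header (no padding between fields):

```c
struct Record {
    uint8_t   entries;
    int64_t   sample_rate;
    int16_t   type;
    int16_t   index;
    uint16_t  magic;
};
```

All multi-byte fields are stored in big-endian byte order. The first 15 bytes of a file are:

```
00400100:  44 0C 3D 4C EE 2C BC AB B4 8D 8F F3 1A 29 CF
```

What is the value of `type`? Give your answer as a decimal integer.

-29297

`type` follows `entries` (1 B), `sample_rate` (8 B), so it starts at offset 1 + 8 = 9 and occupies 2 bytes.
Bytes at offsets 9..10: 8D 8F.
Big-endian: lowest address holds the most-significant byte.
The bytes are already most-significant first: 0x8D8F.
Top bit is set, so as a signed 16-bit value this is 0x8D8F − 2^16 = -29297.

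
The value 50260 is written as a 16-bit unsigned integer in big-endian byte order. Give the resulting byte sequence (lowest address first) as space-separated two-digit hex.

50260 in hexadecimal, padded to 16 bits, is 0xC454.
Split into bytes (most-significant first): C4 54.
Big-endian: lowest address holds the most-significant byte.
So the memory order matches the most-significant-first order: C4 54.

C4 54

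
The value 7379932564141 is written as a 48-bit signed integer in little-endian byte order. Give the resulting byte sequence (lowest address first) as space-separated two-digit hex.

7379932564141 in hexadecimal, padded to 48 bits, is 0x06B646424AAD.
Split into bytes (most-significant first): 06 B6 46 42 4A AD.
Little-endian stores the least-significant byte at the lowest address.
So at ascending addresses the bytes are AD 4A 42 46 B6 06.

AD 4A 42 46 B6 06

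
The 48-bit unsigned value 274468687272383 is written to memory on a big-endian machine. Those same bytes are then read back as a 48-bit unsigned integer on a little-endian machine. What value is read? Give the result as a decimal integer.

210391585562873

274468687272383 in 48-bit hexadecimal is 0xF9A0B89B59BF.
Stored big-endian, the bytes at ascending addresses are F9 A0 B8 9B 59 BF.
Read back as little-endian, the first byte is least significant, giving 0xBF599BB8A0F9.
0xBF599BB8A0F9 = 210391585562873.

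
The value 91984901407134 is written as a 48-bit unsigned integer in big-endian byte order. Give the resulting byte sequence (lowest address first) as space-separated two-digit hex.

53 A8 E7 5F 81 9E

91984901407134 in hexadecimal, padded to 48 bits, is 0x53A8E75F819E.
Split into bytes (most-significant first): 53 A8 E7 5F 81 9E.
Big-endian stores the most-significant byte at the lowest address.
So the memory order matches the most-significant-first order: 53 A8 E7 5F 81 9E.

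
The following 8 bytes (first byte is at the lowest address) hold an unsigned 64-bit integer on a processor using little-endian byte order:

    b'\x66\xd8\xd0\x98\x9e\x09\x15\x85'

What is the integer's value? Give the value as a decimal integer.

9589581558328645734

In little-endian order the low byte comes first in memory.
Reassemble most-significant byte first: 85 15 09 9E 98 D0 D8 66 → 0x8515099E98D0D866.
0x8515099E98D0D866 = 9589581558328645734.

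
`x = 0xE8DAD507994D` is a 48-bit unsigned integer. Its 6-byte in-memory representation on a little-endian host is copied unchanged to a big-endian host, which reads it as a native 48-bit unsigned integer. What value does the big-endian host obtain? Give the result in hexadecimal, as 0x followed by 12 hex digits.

Stored little-endian, the bytes at ascending addresses are 4D 99 07 D5 DA E8.
Read back as big-endian, the last byte is least significant, giving 0x4D9907D5DAE8.

0x4D9907D5DAE8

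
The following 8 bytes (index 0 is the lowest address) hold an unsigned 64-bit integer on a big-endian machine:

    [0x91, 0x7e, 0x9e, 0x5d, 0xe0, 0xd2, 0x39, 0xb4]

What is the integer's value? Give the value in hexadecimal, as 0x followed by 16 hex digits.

Big-endian: lowest address holds the most-significant byte.
The bytes are already most-significant first: 0x917E9E5DE0D239B4.

0x917E9E5DE0D239B4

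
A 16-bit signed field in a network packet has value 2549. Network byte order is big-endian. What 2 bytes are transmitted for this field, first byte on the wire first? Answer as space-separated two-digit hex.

09 F5

2549 in hexadecimal, padded to 16 bits, is 0x09F5.
Split into bytes (most-significant first): 09 F5.
Big-endian: lowest address holds the most-significant byte.
So the memory order matches the most-significant-first order: 09 F5.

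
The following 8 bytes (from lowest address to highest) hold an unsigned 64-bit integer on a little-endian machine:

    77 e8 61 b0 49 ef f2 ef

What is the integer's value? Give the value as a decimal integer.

17290145019199613047

In little-endian order the low byte comes first in memory.
Reassemble most-significant byte first: EF F2 EF 49 B0 61 E8 77 → 0xEFF2EF49B061E877.
0xEFF2EF49B061E877 = 17290145019199613047.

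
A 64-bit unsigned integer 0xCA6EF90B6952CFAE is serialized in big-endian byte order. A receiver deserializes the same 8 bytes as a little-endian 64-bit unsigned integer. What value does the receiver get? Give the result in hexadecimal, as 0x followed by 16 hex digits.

0xAECF52690BF96ECA

Stored big-endian, the bytes at ascending addresses are CA 6E F9 0B 69 52 CF AE.
Read back as little-endian, the first byte is least significant, giving 0xAECF52690BF96ECA.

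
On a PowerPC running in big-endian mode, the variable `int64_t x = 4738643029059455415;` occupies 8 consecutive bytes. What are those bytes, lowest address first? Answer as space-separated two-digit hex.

4738643029059455415 in hexadecimal, padded to 64 bits, is 0x41C30ABA807849B7.
Split into bytes (most-significant first): 41 C3 0A BA 80 78 49 B7.
Big-endian: lowest address holds the most-significant byte.
So the memory order matches the most-significant-first order: 41 C3 0A BA 80 78 49 B7.

41 C3 0A BA 80 78 49 B7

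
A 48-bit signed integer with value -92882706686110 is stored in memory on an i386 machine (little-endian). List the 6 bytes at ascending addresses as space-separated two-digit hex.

Two's complement of -92882706686110 in 48 bits: 92882706686110 = 0x5479F0BCE09E; invert → 0xAB860F431F61; add 1 → 0xAB860F431F62.
Split into bytes (most-significant first): AB 86 0F 43 1F 62.
Little-endian stores the least-significant byte at the lowest address.
So at ascending addresses the bytes are 62 1F 43 0F 86 AB.

62 1F 43 0F 86 AB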